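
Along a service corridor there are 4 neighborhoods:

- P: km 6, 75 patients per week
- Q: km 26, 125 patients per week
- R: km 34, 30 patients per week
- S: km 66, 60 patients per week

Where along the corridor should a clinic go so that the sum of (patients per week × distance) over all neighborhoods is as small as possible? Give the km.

For a sum of weighted absolute distances on a line, the optimum is the weighted median (not the mean). Total weight W = 290; half-weight = 145.
Sort by position and accumulate weight:
  km 6 (P, w=75) → cum 75
  km 26 (Q, w=125) → cum 200  ≥ 145 → median here
  km 34 (R, w=30) → cum 230
  km 66 (S, w=60) → cum 290
Optimal location: km 26.

x = 26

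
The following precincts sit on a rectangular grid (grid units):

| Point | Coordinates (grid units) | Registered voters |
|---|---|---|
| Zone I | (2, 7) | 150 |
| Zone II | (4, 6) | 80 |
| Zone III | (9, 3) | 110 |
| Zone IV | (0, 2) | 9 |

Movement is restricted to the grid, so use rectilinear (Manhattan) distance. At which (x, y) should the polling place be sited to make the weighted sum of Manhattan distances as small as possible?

(4, 6)

Manhattan distance separates: Σwᵢ(|x−xᵢ|+|y−yᵢ|) = Σwᵢ|x−xᵢ| + Σwᵢ|y−yᵢ|, so x and y are optimised independently as 1-D weighted medians.
Total weight W = 349; half = 174.5.
x-coordinate, sorted with cumulative weight:
  x=0 (Zone IV, w=9) cum 9
  x=2 (Zone I, w=150) cum 159
  x=4 (Zone II, w=80) cum 239  ← median
  x=9 (Zone III, w=110) cum 349
⇒ x* = 4
y-coordinate, sorted with cumulative weight:
  y=2 (Zone IV, w=9) cum 9
  y=3 (Zone III, w=110) cum 119
  y=6 (Zone II, w=80) cum 199  ← median
  y=7 (Zone I, w=150) cum 349
⇒ y* = 6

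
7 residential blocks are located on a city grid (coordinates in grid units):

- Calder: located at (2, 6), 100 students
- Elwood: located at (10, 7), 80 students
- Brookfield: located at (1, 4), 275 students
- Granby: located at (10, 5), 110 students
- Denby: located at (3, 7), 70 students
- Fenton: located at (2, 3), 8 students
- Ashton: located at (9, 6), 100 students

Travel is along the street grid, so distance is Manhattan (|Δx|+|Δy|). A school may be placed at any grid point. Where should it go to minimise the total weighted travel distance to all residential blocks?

(2, 5)

Manhattan distance separates: Σwᵢ(|x−xᵢ|+|y−yᵢ|) = Σwᵢ|x−xᵢ| + Σwᵢ|y−yᵢ|, so x and y are optimised independently as 1-D weighted medians.
Total weight W = 743; half = 371.5.
x-coordinate, sorted with cumulative weight:
  x=1 (Brookfield, w=275) cum 275
  x=2 (Calder, w=100) cum 375  ← median
  x=2 (Fenton, w=8) cum 383
  x=3 (Denby, w=70) cum 453
  x=9 (Ashton, w=100) cum 553
  x=10 (Elwood, w=80) cum 633
  x=10 (Granby, w=110) cum 743
⇒ x* = 2
y-coordinate, sorted with cumulative weight:
  y=3 (Fenton, w=8) cum 8
  y=4 (Brookfield, w=275) cum 283
  y=5 (Granby, w=110) cum 393  ← median
  y=6 (Calder, w=100) cum 493
  y=6 (Ashton, w=100) cum 593
  y=7 (Elwood, w=80) cum 673
  y=7 (Denby, w=70) cum 743
⇒ y* = 5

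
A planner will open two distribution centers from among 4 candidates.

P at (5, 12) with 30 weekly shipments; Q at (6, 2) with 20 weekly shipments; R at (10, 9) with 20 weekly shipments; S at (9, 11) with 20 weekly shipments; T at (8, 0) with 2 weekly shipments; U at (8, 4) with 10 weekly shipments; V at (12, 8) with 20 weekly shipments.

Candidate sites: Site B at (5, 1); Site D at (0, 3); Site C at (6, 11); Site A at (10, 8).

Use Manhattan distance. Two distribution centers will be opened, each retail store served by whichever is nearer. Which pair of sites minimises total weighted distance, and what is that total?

Evaluate every pair (each demand assigned to the nearer of the two):
  {Site C, Site A}: total = 440
  {Site B, Site A}: total = 518
  {Site B, Site C}: total = 528
  {Site D, Site A}: total = 630
  {Site D, Site C}: total = 672
  {Site B, Site D}: total = 1258
Best pair: {Site C, Site A} with total 440.

{Site C, Site A}, total 440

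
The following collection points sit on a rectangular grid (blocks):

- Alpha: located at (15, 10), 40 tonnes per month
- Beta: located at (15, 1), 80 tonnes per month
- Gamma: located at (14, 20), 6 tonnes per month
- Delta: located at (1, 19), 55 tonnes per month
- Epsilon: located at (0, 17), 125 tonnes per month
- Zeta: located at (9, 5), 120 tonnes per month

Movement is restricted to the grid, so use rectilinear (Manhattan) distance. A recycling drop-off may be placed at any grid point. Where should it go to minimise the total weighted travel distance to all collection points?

Manhattan distance separates: Σwᵢ(|x−xᵢ|+|y−yᵢ|) = Σwᵢ|x−xᵢ| + Σwᵢ|y−yᵢ|, so x and y are optimised independently as 1-D weighted medians.
Total weight W = 426; half = 213.
x-coordinate, sorted with cumulative weight:
  x=0 (Epsilon, w=125) cum 125
  x=1 (Delta, w=55) cum 180
  x=9 (Zeta, w=120) cum 300  ← median
  x=14 (Gamma, w=6) cum 306
  x=15 (Alpha, w=40) cum 346
  x=15 (Beta, w=80) cum 426
⇒ x* = 9
y-coordinate, sorted with cumulative weight:
  y=1 (Beta, w=80) cum 80
  y=5 (Zeta, w=120) cum 200
  y=10 (Alpha, w=40) cum 240  ← median
  y=17 (Epsilon, w=125) cum 365
  y=19 (Delta, w=55) cum 420
  y=20 (Gamma, w=6) cum 426
⇒ y* = 10

(9, 10)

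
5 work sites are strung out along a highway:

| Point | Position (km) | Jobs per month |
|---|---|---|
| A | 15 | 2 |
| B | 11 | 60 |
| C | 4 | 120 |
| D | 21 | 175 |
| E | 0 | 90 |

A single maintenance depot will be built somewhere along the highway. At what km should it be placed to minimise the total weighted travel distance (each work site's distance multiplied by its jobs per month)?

For a sum of weighted absolute distances on a line, the optimum is the weighted median (not the mean). Total weight W = 447; half-weight = 223.5.
Sort by position and accumulate weight:
  km 0 (E, w=90) → cum 90
  km 4 (C, w=120) → cum 210
  km 11 (B, w=60) → cum 270  ≥ 223.5 → median here
  km 15 (A, w=2) → cum 272
  km 21 (D, w=175) → cum 447
Optimal location: km 11.

x = 11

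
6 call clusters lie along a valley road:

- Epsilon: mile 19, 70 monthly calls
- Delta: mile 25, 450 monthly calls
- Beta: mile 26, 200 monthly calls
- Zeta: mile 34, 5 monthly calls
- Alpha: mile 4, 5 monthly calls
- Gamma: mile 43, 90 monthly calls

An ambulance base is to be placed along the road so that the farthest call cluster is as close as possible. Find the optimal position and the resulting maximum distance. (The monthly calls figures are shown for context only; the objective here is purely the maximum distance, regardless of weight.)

The 1-center on a line is the midpoint of the two extreme points: leftmost at 4, rightmost at 43.
Optimal location = (4 + 43)/2 = 23.5; maximum distance = (43 − 4)/2 = 19.5.

location 23.5, max distance 19.5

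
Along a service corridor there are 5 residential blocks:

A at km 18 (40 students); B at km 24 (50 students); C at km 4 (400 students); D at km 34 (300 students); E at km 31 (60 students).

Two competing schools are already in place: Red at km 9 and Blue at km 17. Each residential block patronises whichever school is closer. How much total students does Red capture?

The indifferent point is the midpoint (9+17)/2 = 13; residential blocks left of it (closer to Red at 9) go to Red, those right go to Blue.
  C at 4 (w=400) → Red
  A at 18 (w=40) → Blue
  B at 24 (w=50) → Blue
  E at 31 (w=60) → Blue
  D at 34 (w=300) → Blue
Red captures 400; Blue captures 450.

400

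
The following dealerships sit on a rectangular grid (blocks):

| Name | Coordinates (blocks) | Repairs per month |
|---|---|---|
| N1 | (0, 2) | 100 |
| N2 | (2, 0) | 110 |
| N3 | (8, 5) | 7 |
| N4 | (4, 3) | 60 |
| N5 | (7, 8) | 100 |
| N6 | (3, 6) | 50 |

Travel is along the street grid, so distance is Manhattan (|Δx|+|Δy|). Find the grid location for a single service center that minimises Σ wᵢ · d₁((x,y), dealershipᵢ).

Manhattan distance separates: Σwᵢ(|x−xᵢ|+|y−yᵢ|) = Σwᵢ|x−xᵢ| + Σwᵢ|y−yᵢ|, so x and y are optimised independently as 1-D weighted medians.
Total weight W = 427; half = 213.5.
x-coordinate, sorted with cumulative weight:
  x=0 (N1, w=100) cum 100
  x=2 (N2, w=110) cum 210
  x=3 (N6, w=50) cum 260  ← median
  x=4 (N4, w=60) cum 320
  x=7 (N5, w=100) cum 420
  x=8 (N3, w=7) cum 427
⇒ x* = 3
y-coordinate, sorted with cumulative weight:
  y=0 (N2, w=110) cum 110
  y=2 (N1, w=100) cum 210
  y=3 (N4, w=60) cum 270  ← median
  y=5 (N3, w=7) cum 277
  y=6 (N6, w=50) cum 327
  y=8 (N5, w=100) cum 427
⇒ y* = 3

(3, 3)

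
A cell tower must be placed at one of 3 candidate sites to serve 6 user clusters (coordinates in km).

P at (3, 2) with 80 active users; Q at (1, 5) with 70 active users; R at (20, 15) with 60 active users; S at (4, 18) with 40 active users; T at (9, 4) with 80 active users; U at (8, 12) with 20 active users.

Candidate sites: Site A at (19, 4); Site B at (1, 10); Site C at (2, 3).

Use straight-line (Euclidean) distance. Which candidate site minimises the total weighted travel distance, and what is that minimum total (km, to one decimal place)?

Total weighted distance at each candidate:
  Site A (19, 4): total = 5107.4
  Site B (1, 10): total = 3475.9
  Site C (2, 3): total = 2955.0
Minimum is at Site C with total 2955.0 km.

Site C, total 2955.0 km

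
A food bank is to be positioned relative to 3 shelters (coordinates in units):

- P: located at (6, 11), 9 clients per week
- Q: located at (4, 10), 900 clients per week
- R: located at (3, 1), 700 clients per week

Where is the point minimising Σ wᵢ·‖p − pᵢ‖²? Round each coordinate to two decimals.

The minimiser of Σwᵢ‖p−pᵢ‖² is the weighted centroid p* = (Σwᵢpᵢ)/(Σwᵢ).
Σwᵢ = 1609.
Σwᵢxᵢ = 9·6 + 900·4 + 700·3 = 5754.
Σwᵢyᵢ = 9·11 + 900·10 + 700·1 = 9799.
x* = 5754/1609 = 3.58, y* = 9799/1609 = 6.09.

(3.58, 6.09)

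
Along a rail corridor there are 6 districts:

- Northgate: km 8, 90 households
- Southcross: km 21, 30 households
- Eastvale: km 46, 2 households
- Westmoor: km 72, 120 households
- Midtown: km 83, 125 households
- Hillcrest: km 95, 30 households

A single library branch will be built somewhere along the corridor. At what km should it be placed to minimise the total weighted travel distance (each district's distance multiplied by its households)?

x = 72

For a sum of weighted absolute distances on a line, the optimum is the weighted median (not the mean). Total weight W = 397; half-weight = 198.5.
Sort by position and accumulate weight:
  km 8 (Northgate, w=90) → cum 90
  km 21 (Southcross, w=30) → cum 120
  km 46 (Eastvale, w=2) → cum 122
  km 72 (Westmoor, w=120) → cum 242  ≥ 198.5 → median here
  km 83 (Midtown, w=125) → cum 367
  km 95 (Hillcrest, w=30) → cum 397
Optimal location: km 72.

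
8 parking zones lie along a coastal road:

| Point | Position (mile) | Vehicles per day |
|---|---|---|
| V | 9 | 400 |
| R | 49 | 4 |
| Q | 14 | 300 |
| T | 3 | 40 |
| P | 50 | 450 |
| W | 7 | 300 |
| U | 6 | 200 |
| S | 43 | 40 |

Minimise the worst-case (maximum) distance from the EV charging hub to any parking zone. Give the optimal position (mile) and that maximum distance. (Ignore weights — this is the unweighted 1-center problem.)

The 1-center on a line is the midpoint of the two extreme points: leftmost at 3, rightmost at 50.
Optimal location = (3 + 50)/2 = 26.5; maximum distance = (50 − 3)/2 = 23.5.

location 26.5, max distance 23.5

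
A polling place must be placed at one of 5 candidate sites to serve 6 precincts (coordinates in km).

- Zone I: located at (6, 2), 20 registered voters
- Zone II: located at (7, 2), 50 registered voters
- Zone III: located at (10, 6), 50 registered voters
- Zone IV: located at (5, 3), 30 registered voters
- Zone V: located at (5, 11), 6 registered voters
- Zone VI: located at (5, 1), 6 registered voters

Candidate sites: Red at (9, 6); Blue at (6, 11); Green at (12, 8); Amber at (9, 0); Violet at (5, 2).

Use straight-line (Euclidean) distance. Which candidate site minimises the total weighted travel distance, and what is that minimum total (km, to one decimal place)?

Violet, total 530.2 km

Total weighted distance at each candidate:
  Red (9, 6): total = 600.4
  Blue (6, 11): total = 1261.1
  Green (12, 8): total = 1064.8
  Amber (9, 0): total = 762.6
  Violet (5, 2): total = 530.2
Minimum is at Violet with total 530.2 km.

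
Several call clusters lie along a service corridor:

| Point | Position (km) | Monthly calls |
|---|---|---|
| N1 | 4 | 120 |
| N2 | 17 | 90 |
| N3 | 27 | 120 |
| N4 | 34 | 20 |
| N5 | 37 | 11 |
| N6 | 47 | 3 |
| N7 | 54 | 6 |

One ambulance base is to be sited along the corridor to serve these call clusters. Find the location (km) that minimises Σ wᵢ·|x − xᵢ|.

For a sum of weighted absolute distances on a line, the optimum is the weighted median (not the mean). Total weight W = 370; half-weight = 185.
Sort by position and accumulate weight:
  km 4 (N1, w=120) → cum 120
  km 17 (N2, w=90) → cum 210  ≥ 185 → median here
  km 27 (N3, w=120) → cum 330
  km 34 (N4, w=20) → cum 350
  km 37 (N5, w=11) → cum 361
  km 47 (N6, w=3) → cum 364
  km 54 (N7, w=6) → cum 370
Optimal location: km 17.

x = 17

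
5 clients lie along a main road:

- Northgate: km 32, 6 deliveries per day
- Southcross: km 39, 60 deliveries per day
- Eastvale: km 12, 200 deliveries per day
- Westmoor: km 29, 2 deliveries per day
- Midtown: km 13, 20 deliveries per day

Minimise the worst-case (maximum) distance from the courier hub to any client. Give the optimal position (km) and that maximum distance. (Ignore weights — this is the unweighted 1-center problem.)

location 25.5, max distance 13.5

The 1-center on a line is the midpoint of the two extreme points: leftmost at 12, rightmost at 39.
Optimal location = (12 + 39)/2 = 25.5; maximum distance = (39 − 12)/2 = 13.5.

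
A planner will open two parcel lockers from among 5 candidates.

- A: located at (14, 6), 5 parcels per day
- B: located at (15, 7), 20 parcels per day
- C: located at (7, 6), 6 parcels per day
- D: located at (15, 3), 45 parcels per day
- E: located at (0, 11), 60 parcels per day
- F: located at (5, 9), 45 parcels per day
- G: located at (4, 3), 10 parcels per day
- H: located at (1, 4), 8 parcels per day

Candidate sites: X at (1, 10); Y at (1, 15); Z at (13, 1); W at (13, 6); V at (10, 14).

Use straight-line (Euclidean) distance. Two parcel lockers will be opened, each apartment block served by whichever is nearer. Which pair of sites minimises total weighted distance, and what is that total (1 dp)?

Evaluate every pair (each demand assigned to the nearer of the two):
  {X, W}: total = 642.5
  {X, Z}: total = 717.1
  {Y, W}: total = 1002.7
  {Y, Z}: total = 1078.2
  {X, V}: total = 1198.3
  {W, V}: total = 1384.8
  {Z, V}: total = 1461.9
  {X, Y}: total = 1496.5
  {Y, V}: total = 1589.0
  {Z, W}: total = 1622.7
Best pair: {X, W} with total 642.5.

{X, W}, total 642.5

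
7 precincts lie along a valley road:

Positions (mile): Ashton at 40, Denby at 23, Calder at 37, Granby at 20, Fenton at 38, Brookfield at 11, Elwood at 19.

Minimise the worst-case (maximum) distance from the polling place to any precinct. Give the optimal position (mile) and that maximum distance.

The 1-center on a line is the midpoint of the two extreme points: leftmost at 11, rightmost at 40.
Optimal location = (11 + 40)/2 = 25.5; maximum distance = (40 − 11)/2 = 14.5.

location 25.5, max distance 14.5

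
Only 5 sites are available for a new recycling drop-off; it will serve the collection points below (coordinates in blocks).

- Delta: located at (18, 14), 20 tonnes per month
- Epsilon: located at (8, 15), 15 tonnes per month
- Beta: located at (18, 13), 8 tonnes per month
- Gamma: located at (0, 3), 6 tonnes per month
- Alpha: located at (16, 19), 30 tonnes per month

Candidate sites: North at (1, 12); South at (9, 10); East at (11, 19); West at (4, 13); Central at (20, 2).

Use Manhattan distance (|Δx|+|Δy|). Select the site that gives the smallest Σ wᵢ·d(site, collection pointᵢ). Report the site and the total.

Total weighted distance at each candidate:
  North (1, 12): total = 1394
  South (9, 10): total = 1022
  East (11, 19): total = 761
  West (4, 13): total = 1126
  Central (20, 2): total = 1515
Minimum is at East with total 761 blocks.

East, total 761 blocks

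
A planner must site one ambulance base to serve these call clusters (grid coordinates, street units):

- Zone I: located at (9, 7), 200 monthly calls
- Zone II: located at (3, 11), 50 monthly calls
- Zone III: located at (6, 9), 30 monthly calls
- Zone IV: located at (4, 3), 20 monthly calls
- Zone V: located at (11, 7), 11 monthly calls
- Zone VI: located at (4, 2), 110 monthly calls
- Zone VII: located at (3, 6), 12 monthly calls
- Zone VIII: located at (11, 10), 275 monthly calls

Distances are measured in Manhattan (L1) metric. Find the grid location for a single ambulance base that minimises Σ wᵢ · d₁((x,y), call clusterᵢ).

(9, 9)

Manhattan distance separates: Σwᵢ(|x−xᵢ|+|y−yᵢ|) = Σwᵢ|x−xᵢ| + Σwᵢ|y−yᵢ|, so x and y are optimised independently as 1-D weighted medians.
Total weight W = 708; half = 354.
x-coordinate, sorted with cumulative weight:
  x=3 (Zone II, w=50) cum 50
  x=3 (Zone VII, w=12) cum 62
  x=4 (Zone IV, w=20) cum 82
  x=4 (Zone VI, w=110) cum 192
  x=6 (Zone III, w=30) cum 222
  x=9 (Zone I, w=200) cum 422  ← median
  x=11 (Zone V, w=11) cum 433
  x=11 (Zone VIII, w=275) cum 708
⇒ x* = 9
y-coordinate, sorted with cumulative weight:
  y=2 (Zone VI, w=110) cum 110
  y=3 (Zone IV, w=20) cum 130
  y=6 (Zone VII, w=12) cum 142
  y=7 (Zone I, w=200) cum 342
  y=7 (Zone V, w=11) cum 353
  y=9 (Zone III, w=30) cum 383  ← median
  y=10 (Zone VIII, w=275) cum 658
  y=11 (Zone II, w=50) cum 708
⇒ y* = 9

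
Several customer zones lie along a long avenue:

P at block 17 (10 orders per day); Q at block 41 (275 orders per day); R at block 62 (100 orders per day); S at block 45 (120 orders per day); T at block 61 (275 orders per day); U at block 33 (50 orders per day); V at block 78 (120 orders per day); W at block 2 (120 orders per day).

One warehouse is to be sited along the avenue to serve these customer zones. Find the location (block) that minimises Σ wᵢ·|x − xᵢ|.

For a sum of weighted absolute distances on a line, the optimum is the weighted median (not the mean). Total weight W = 1070; half-weight = 535.
Sort by position and accumulate weight:
  block 2 (W, w=120) → cum 120
  block 17 (P, w=10) → cum 130
  block 33 (U, w=50) → cum 180
  block 41 (Q, w=275) → cum 455
  block 45 (S, w=120) → cum 575  ≥ 535 → median here
  block 61 (T, w=275) → cum 850
  block 62 (R, w=100) → cum 950
  block 78 (V, w=120) → cum 1070
Optimal location: block 45.

x = 45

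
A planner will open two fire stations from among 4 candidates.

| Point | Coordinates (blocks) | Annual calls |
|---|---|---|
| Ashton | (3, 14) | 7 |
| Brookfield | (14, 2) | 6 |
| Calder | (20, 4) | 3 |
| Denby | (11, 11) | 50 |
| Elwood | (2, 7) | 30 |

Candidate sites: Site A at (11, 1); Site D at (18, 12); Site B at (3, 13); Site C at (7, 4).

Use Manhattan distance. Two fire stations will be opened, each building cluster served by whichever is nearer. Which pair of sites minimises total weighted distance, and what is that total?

{Site D, Site B}, total 731

Evaluate every pair (each demand assigned to the nearer of the two):
  {Site D, Site B}: total = 731
  {Site A, Site B}: total = 777
  {Site B, Site C}: total = 810
  {Site D, Site C}: total = 822
  {Site A, Site C}: total = 898
  {Site A, Site D}: total = 1023
Best pair: {Site D, Site B} with total 731.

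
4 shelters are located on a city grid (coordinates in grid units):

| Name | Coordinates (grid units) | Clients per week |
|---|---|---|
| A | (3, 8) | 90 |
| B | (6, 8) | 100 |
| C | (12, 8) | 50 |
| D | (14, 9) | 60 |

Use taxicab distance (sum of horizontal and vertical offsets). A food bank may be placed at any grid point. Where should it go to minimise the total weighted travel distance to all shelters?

(6, 8)

Manhattan distance separates: Σwᵢ(|x−xᵢ|+|y−yᵢ|) = Σwᵢ|x−xᵢ| + Σwᵢ|y−yᵢ|, so x and y are optimised independently as 1-D weighted medians.
Total weight W = 300; half = 150.
x-coordinate, sorted with cumulative weight:
  x=3 (A, w=90) cum 90
  x=6 (B, w=100) cum 190  ← median
  x=12 (C, w=50) cum 240
  x=14 (D, w=60) cum 300
⇒ x* = 6
y-coordinate, sorted with cumulative weight:
  y=8 (A, w=90) cum 90
  y=8 (B, w=100) cum 190  ← median
  y=8 (C, w=50) cum 240
  y=9 (D, w=60) cum 300
⇒ y* = 8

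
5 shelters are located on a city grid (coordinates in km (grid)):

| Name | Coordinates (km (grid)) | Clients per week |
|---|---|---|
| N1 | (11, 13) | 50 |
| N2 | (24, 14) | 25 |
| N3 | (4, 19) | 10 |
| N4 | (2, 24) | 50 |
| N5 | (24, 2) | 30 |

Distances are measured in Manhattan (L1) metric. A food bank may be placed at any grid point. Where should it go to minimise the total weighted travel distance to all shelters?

Manhattan distance separates: Σwᵢ(|x−xᵢ|+|y−yᵢ|) = Σwᵢ|x−xᵢ| + Σwᵢ|y−yᵢ|, so x and y are optimised independently as 1-D weighted medians.
Total weight W = 165; half = 82.5.
x-coordinate, sorted with cumulative weight:
  x=2 (N4, w=50) cum 50
  x=4 (N3, w=10) cum 60
  x=11 (N1, w=50) cum 110  ← median
  x=24 (N2, w=25) cum 135
  x=24 (N5, w=30) cum 165
⇒ x* = 11
y-coordinate, sorted with cumulative weight:
  y=2 (N5, w=30) cum 30
  y=13 (N1, w=50) cum 80
  y=14 (N2, w=25) cum 105  ← median
  y=19 (N3, w=10) cum 115
  y=24 (N4, w=50) cum 165
⇒ y* = 14

(11, 14)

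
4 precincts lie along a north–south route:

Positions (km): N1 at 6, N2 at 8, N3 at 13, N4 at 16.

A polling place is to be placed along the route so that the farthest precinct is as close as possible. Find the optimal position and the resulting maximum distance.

The 1-center on a line is the midpoint of the two extreme points: leftmost at 6, rightmost at 16.
Optimal location = (6 + 16)/2 = 11; maximum distance = (16 − 6)/2 = 5.

location 11, max distance 5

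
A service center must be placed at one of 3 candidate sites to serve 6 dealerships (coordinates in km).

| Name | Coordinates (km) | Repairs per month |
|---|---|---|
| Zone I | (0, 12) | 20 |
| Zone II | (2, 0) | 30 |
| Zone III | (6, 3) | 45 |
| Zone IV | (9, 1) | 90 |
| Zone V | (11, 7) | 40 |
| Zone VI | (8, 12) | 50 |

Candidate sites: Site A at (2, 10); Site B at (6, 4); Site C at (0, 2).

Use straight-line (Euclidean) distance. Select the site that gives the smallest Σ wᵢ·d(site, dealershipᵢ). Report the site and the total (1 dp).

Total weighted distance at each candidate:
  Site A (2, 10): total = 2441.2
  Site B (6, 4): total = 1442.1
  Site C (0, 2): total = 2497.2
Minimum is at Site B with total 1442.1 km.

Site B, total 1442.1 km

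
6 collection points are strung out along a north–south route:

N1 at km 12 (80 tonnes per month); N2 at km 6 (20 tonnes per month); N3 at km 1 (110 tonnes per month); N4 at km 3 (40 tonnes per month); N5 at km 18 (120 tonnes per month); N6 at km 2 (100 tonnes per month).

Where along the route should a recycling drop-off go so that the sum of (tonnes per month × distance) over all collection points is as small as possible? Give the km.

For a sum of weighted absolute distances on a line, the optimum is the weighted median (not the mean). Total weight W = 470; half-weight = 235.
Sort by position and accumulate weight:
  km 1 (N3, w=110) → cum 110
  km 2 (N6, w=100) → cum 210
  km 3 (N4, w=40) → cum 250  ≥ 235 → median here
  km 6 (N2, w=20) → cum 270
  km 12 (N1, w=80) → cum 350
  km 18 (N5, w=120) → cum 470
Optimal location: km 3.

x = 3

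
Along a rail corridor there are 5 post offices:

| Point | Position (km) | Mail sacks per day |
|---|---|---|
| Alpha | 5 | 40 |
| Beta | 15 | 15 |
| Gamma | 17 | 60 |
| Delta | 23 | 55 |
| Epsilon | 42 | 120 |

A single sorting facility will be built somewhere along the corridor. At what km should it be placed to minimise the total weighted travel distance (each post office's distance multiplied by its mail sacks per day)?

For a sum of weighted absolute distances on a line, the optimum is the weighted median (not the mean). Total weight W = 290; half-weight = 145.
Sort by position and accumulate weight:
  km 5 (Alpha, w=40) → cum 40
  km 15 (Beta, w=15) → cum 55
  km 17 (Gamma, w=60) → cum 115
  km 23 (Delta, w=55) → cum 170  ≥ 145 → median here
  km 42 (Epsilon, w=120) → cum 290
Optimal location: km 23.

x = 23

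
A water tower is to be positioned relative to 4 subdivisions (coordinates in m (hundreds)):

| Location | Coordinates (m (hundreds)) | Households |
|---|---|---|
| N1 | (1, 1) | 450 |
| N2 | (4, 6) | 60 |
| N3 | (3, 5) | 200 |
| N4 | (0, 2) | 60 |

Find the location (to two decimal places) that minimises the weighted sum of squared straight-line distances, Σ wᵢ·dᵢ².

(1.68, 2.51)

The minimiser of Σwᵢ‖p−pᵢ‖² is the weighted centroid p* = (Σwᵢpᵢ)/(Σwᵢ).
Σwᵢ = 770.
Σwᵢxᵢ = 450·1 + 60·4 + 200·3 + 60·0 = 1290.
Σwᵢyᵢ = 450·1 + 60·6 + 200·5 + 60·2 = 1930.
x* = 1290/770 = 1.68, y* = 1930/770 = 2.51.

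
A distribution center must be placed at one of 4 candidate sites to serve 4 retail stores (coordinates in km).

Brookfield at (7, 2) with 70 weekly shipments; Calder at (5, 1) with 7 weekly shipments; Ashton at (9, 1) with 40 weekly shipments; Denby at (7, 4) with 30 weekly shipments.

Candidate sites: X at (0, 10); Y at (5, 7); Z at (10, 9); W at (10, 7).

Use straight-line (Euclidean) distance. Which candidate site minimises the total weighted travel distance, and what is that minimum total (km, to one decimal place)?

Total weighted distance at each candidate:
  X (0, 10): total = 1601.9
  Y (5, 7): total = 815.6
  Z (10, 9): total = 1096.6
  W (10, 7): total = 833.4
Minimum is at Y with total 815.6 km.

Y, total 815.6 km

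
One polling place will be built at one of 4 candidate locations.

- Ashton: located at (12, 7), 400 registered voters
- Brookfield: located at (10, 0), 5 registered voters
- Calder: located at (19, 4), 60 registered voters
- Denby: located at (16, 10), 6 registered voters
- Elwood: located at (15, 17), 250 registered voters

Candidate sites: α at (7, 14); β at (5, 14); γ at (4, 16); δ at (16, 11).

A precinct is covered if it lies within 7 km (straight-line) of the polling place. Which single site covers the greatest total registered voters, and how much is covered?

Coverage radius r = 7 km; a point is covered iff (Δx)²+(Δy)² ≤ 7² = 49.
  α (7, 14): covers {none} → 0
  β (5, 14): covers {none} → 0
  γ (4, 16): covers {none} → 0
  δ (16, 11): covers {Ashton, Denby, Elwood} → 656
Maximum coverage at δ: 656 registered voters.

δ, covering 656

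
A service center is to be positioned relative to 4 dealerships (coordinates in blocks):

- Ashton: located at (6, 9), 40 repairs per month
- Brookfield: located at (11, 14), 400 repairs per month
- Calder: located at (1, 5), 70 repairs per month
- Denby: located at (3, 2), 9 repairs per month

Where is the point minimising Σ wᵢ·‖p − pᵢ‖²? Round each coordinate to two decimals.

(9.13, 12.19)

The minimiser of Σwᵢ‖p−pᵢ‖² is the weighted centroid p* = (Σwᵢpᵢ)/(Σwᵢ).
Σwᵢ = 519.
Σwᵢxᵢ = 40·6 + 400·11 + 70·1 + 9·3 = 4737.
Σwᵢyᵢ = 40·9 + 400·14 + 70·5 + 9·2 = 6328.
x* = 4737/519 = 9.13, y* = 6328/519 = 12.19.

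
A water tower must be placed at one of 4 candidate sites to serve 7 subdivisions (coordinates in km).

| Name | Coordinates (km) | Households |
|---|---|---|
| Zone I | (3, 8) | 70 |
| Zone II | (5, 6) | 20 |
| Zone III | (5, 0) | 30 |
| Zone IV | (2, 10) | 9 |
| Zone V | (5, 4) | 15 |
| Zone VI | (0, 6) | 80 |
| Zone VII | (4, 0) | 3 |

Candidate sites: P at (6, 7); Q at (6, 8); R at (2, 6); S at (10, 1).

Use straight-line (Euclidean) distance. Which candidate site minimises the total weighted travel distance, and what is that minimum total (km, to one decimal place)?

Total weighted distance at each candidate:
  P (6, 7): total = 1062.7
  Q (6, 8): total = 1129.4
  R (2, 6): total = 686.8
  S (10, 1): total = 2095.9
Minimum is at R with total 686.8 km.

R, total 686.8 km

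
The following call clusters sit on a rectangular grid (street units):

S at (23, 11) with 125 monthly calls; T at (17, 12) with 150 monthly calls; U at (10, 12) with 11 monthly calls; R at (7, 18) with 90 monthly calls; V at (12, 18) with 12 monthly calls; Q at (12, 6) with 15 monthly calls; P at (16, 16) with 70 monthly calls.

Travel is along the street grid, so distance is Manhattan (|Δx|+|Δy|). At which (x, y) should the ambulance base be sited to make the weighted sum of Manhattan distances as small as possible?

(17, 12)

Manhattan distance separates: Σwᵢ(|x−xᵢ|+|y−yᵢ|) = Σwᵢ|x−xᵢ| + Σwᵢ|y−yᵢ|, so x and y are optimised independently as 1-D weighted medians.
Total weight W = 473; half = 236.5.
x-coordinate, sorted with cumulative weight:
  x=7 (R, w=90) cum 90
  x=10 (U, w=11) cum 101
  x=12 (V, w=12) cum 113
  x=12 (Q, w=15) cum 128
  x=16 (P, w=70) cum 198
  x=17 (T, w=150) cum 348  ← median
  x=23 (S, w=125) cum 473
⇒ x* = 17
y-coordinate, sorted with cumulative weight:
  y=6 (Q, w=15) cum 15
  y=11 (S, w=125) cum 140
  y=12 (T, w=150) cum 290  ← median
  y=12 (U, w=11) cum 301
  y=16 (P, w=70) cum 371
  y=18 (R, w=90) cum 461
  y=18 (V, w=12) cum 473
⇒ y* = 12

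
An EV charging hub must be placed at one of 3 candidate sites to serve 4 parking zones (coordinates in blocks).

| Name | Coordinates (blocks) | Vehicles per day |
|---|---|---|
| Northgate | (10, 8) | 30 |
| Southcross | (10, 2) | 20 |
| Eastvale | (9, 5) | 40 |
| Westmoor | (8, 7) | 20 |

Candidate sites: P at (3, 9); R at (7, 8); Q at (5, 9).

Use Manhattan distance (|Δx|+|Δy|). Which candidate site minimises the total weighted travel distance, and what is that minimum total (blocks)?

Total weighted distance at each candidate:
  P (3, 9): total = 1060
  R (7, 8): total = 510
  Q (5, 9): total = 840
Minimum is at R with total 510 blocks.

R, total 510 blocks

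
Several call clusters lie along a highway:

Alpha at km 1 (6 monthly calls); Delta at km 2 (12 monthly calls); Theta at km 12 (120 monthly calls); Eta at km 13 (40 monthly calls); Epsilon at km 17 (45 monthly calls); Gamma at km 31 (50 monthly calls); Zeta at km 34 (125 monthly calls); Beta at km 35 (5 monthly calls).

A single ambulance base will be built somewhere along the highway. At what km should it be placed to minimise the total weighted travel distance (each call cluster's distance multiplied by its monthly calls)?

For a sum of weighted absolute distances on a line, the optimum is the weighted median (not the mean). Total weight W = 403; half-weight = 201.5.
Sort by position and accumulate weight:
  km 1 (Alpha, w=6) → cum 6
  km 2 (Delta, w=12) → cum 18
  km 12 (Theta, w=120) → cum 138
  km 13 (Eta, w=40) → cum 178
  km 17 (Epsilon, w=45) → cum 223  ≥ 201.5 → median here
  km 31 (Gamma, w=50) → cum 273
  km 34 (Zeta, w=125) → cum 398
  km 35 (Beta, w=5) → cum 403
Optimal location: km 17.

x = 17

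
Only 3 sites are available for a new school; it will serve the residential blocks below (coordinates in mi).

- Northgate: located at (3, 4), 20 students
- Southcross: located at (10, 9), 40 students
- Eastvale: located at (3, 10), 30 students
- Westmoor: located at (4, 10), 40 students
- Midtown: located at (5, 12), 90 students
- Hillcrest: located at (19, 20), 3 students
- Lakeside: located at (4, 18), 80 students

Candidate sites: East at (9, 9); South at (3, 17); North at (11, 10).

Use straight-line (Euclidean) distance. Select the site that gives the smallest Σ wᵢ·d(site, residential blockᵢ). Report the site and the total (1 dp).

Total weighted distance at each candidate:
  East (9, 9): total = 1900.9
  South (3, 17): total = 1824.7
  North (11, 10): total = 2234.6
Minimum is at South with total 1824.7 mi.

South, total 1824.7 mi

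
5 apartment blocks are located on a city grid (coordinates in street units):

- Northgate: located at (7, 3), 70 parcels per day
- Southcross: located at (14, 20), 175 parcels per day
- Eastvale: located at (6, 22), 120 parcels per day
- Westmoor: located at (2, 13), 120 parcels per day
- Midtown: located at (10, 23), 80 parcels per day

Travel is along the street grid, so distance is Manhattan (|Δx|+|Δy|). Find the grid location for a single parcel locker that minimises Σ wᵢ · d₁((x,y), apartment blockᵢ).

Manhattan distance separates: Σwᵢ(|x−xᵢ|+|y−yᵢ|) = Σwᵢ|x−xᵢ| + Σwᵢ|y−yᵢ|, so x and y are optimised independently as 1-D weighted medians.
Total weight W = 565; half = 282.5.
x-coordinate, sorted with cumulative weight:
  x=2 (Westmoor, w=120) cum 120
  x=6 (Eastvale, w=120) cum 240
  x=7 (Northgate, w=70) cum 310  ← median
  x=10 (Midtown, w=80) cum 390
  x=14 (Southcross, w=175) cum 565
⇒ x* = 7
y-coordinate, sorted with cumulative weight:
  y=3 (Northgate, w=70) cum 70
  y=13 (Westmoor, w=120) cum 190
  y=20 (Southcross, w=175) cum 365  ← median
  y=22 (Eastvale, w=120) cum 485
  y=23 (Midtown, w=80) cum 565
⇒ y* = 20

(7, 20)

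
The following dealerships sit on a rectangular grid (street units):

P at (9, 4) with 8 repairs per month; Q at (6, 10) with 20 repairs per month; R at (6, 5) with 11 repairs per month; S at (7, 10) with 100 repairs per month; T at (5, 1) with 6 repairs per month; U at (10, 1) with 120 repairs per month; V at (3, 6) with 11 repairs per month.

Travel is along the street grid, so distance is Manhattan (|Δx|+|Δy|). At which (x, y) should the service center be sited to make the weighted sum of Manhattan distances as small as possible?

Manhattan distance separates: Σwᵢ(|x−xᵢ|+|y−yᵢ|) = Σwᵢ|x−xᵢ| + Σwᵢ|y−yᵢ|, so x and y are optimised independently as 1-D weighted medians.
Total weight W = 276; half = 138.
x-coordinate, sorted with cumulative weight:
  x=3 (V, w=11) cum 11
  x=5 (T, w=6) cum 17
  x=6 (Q, w=20) cum 37
  x=6 (R, w=11) cum 48
  x=7 (S, w=100) cum 148  ← median
  x=9 (P, w=8) cum 156
  x=10 (U, w=120) cum 276
⇒ x* = 7
y-coordinate, sorted with cumulative weight:
  y=1 (T, w=6) cum 6
  y=1 (U, w=120) cum 126
  y=4 (P, w=8) cum 134
  y=5 (R, w=11) cum 145  ← median
  y=6 (V, w=11) cum 156
  y=10 (Q, w=20) cum 176
  y=10 (S, w=100) cum 276
⇒ y* = 5

(7, 5)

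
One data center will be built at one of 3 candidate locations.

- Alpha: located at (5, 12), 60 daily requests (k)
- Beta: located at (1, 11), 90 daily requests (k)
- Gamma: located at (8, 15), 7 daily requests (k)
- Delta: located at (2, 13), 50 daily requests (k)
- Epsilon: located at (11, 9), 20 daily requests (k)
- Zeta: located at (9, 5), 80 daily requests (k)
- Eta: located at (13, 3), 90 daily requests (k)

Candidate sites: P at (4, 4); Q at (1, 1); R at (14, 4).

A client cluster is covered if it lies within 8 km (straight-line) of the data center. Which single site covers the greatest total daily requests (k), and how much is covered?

R, covering 190

Coverage radius r = 8 km; a point is covered iff (Δx)²+(Δy)² ≤ 8² = 64.
  P (4, 4): covers {Beta, Zeta} → 170
  Q (1, 1): covers {none} → 0
  R (14, 4): covers {Epsilon, Zeta, Eta} → 190
Maximum coverage at R: 190 daily requests (k).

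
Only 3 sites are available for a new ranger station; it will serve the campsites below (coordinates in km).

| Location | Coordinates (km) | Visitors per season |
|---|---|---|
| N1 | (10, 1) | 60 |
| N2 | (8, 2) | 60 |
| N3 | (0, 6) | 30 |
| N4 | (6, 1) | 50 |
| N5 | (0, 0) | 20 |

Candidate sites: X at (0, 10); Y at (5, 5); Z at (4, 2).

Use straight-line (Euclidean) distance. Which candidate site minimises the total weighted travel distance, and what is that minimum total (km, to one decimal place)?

Z, total 975.9 km

Total weighted distance at each candidate:
  X (0, 10): total = 2346.9
  Y (5, 5): total = 1139.3
  Z (4, 2): total = 975.9
Minimum is at Z with total 975.9 km.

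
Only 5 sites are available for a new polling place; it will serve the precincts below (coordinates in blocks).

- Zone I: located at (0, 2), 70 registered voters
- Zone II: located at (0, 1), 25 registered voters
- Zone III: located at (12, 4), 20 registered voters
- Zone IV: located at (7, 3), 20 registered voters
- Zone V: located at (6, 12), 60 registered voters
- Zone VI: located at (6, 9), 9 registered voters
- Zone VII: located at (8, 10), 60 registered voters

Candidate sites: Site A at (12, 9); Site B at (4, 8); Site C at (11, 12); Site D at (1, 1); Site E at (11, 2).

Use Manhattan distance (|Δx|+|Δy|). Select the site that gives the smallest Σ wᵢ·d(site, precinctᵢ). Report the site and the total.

Total weighted distance at each candidate:
  Site A (12, 9): total = 3044
  Site B (4, 8): total = 2122
  Site C (11, 12): total = 3132
  Site D (1, 1): total = 2642
  Site E (11, 2): total = 2898
Minimum is at Site B with total 2122 blocks.

Site B, total 2122 blocks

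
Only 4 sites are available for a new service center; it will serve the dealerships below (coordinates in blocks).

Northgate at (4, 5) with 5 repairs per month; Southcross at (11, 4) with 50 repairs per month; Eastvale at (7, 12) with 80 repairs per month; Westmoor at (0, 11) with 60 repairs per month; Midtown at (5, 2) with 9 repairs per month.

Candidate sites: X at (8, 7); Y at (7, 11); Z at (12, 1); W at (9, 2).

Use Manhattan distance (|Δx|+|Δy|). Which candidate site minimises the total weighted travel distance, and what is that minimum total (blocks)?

Total weighted distance at each candidate:
  X (8, 7): total = 1602
  Y (7, 11): total = 1194
  Z (12, 1): total = 2932
  W (9, 2): total = 2316
Minimum is at Y with total 1194 blocks.

Y, total 1194 blocks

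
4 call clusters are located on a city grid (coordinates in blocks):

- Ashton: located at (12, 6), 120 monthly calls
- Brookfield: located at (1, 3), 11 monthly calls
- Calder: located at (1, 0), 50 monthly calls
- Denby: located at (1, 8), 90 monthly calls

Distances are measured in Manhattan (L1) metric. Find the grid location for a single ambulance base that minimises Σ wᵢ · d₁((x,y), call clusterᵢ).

(1, 6)

Manhattan distance separates: Σwᵢ(|x−xᵢ|+|y−yᵢ|) = Σwᵢ|x−xᵢ| + Σwᵢ|y−yᵢ|, so x and y are optimised independently as 1-D weighted medians.
Total weight W = 271; half = 135.5.
x-coordinate, sorted with cumulative weight:
  x=1 (Brookfield, w=11) cum 11
  x=1 (Calder, w=50) cum 61
  x=1 (Denby, w=90) cum 151  ← median
  x=12 (Ashton, w=120) cum 271
⇒ x* = 1
y-coordinate, sorted with cumulative weight:
  y=0 (Calder, w=50) cum 50
  y=3 (Brookfield, w=11) cum 61
  y=6 (Ashton, w=120) cum 181  ← median
  y=8 (Denby, w=90) cum 271
⇒ y* = 6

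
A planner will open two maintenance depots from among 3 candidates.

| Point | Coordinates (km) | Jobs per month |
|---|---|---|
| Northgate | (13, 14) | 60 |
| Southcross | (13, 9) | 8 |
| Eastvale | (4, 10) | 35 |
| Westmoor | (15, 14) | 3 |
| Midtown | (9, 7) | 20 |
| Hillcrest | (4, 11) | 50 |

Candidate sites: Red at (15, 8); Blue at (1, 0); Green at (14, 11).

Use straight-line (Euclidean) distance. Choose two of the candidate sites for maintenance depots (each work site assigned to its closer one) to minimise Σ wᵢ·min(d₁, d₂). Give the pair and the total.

{Red, Green}, total 1190.5

Evaluate every pair (each demand assigned to the nearer of the two):
  {Red, Green}: total = 1190.5
  {Blue, Green}: total = 1196.9
  {Red, Blue}: total = 1472.5
Best pair: {Red, Green} with total 1190.5.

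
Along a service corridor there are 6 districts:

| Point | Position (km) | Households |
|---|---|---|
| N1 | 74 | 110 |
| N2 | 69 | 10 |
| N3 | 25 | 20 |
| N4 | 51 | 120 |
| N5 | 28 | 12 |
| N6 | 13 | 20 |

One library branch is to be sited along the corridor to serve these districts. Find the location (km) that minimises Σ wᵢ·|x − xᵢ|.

x = 51

For a sum of weighted absolute distances on a line, the optimum is the weighted median (not the mean). Total weight W = 292; half-weight = 146.
Sort by position and accumulate weight:
  km 13 (N6, w=20) → cum 20
  km 25 (N3, w=20) → cum 40
  km 28 (N5, w=12) → cum 52
  km 51 (N4, w=120) → cum 172  ≥ 146 → median here
  km 69 (N2, w=10) → cum 182
  km 74 (N1, w=110) → cum 292
Optimal location: km 51.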